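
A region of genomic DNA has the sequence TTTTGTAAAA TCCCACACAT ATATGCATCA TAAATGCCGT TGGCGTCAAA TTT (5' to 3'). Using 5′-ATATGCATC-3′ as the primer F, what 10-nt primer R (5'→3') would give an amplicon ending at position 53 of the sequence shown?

The forward primer binds at positions 21–29; the product's 3' end on the top strand is position 53.
The reverse primer anneals to the top strand over positions 44–53, i.e. to CGTCAAATTT.
Its sequence written 5'→3' is the reverse complement: AAATTTGACG.

5'-AAATTTGACG-3'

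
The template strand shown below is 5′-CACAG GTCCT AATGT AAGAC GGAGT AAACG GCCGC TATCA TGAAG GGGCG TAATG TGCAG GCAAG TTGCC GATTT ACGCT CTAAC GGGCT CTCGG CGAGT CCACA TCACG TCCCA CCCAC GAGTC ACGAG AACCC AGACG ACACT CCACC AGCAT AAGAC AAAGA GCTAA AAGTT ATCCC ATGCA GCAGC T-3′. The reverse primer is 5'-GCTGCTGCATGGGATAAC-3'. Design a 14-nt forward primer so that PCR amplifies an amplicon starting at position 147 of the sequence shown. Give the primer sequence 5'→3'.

The reverse primer's reverse complement GTTATCCCATGCAGCAGC matches the template at positions 173–190; the product starts at position 147.
The forward primer is identical to the top strand over positions 147–160: CACCAGCATAAGAC.

5'-CACCAGCATAAGAC-3'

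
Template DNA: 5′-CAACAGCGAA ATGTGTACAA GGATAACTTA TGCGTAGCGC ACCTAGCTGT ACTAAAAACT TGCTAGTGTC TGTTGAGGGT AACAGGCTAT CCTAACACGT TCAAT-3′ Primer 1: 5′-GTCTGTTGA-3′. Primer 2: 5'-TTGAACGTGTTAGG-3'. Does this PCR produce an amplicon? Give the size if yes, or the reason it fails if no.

Primer 1 (GTCTGTTGA) matches the top strand at positions 68–76; it acts as a forward primer.
Primer 2's reverse complement is CCTAACACGTTCAA, matching the top strand at positions 91–104; it acts as a reverse primer.
The 3' ends face each other across positions 68–104, giving a 37 bp product.

Yes — a 37 bp product.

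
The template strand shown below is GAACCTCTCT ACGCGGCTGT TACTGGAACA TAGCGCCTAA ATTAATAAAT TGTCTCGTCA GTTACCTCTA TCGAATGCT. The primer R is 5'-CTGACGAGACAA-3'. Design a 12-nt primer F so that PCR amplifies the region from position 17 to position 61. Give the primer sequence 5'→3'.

The reverse primer's reverse complement TTGTCTCGTCAG matches the template at positions 50–61; the product starts at position 17.
The forward primer is identical to the top strand over positions 17–28: CTGTTACTGGAA.

5'-CTGTTACTGGAA-3'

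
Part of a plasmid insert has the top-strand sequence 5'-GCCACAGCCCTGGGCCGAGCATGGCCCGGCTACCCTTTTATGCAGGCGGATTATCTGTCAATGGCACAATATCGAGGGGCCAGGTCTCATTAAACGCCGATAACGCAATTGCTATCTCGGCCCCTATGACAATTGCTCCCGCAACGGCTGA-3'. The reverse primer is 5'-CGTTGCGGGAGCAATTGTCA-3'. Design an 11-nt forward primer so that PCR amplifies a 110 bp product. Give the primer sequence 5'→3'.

The reverse primer's reverse complement TGACAATTGCTCCCGCAACG matches the template at positions 127–146, so the product ends at position 146.
A 110 bp product then starts at position 146 − 110 + 1 = 37.
The forward primer is identical to the top strand there: TTTATGCAGGC.

5'-TTTATGCAGGC-3'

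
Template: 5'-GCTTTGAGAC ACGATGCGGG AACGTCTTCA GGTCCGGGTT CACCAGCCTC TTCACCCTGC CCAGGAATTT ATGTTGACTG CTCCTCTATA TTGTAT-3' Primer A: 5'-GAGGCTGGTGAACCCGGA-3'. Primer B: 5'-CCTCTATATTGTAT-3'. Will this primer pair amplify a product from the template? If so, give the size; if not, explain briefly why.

No product — the primers' 3' ends point away from each other.

Primer A (GAGGCTGGTGAACCCGGA) has reverse complement TCCGGGTTCACCAGCCTC, which matches the top strand at positions 33–50; primer A anneals to the top strand there with its 3' end pointing upstream toward position 33.
Primer B (CCTCTATATTGTAT) matches the top strand directly at positions 83–96; it anneals to the bottom strand with its 3' end pointing downstream toward position 96.
The 3' ends diverge (primer A extends toward position 1, primer B toward position 96), so the primers never converge on a shared product.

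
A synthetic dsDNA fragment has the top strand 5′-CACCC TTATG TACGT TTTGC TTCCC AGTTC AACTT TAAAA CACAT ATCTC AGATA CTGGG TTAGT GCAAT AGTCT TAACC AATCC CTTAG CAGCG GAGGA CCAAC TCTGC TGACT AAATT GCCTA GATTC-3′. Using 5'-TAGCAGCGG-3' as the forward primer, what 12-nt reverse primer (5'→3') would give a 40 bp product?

The forward primer binds at positions 88–96, so a 40 bp product ends at position 88 + 40 − 1 = 127.
The reverse primer anneals to the top strand over positions 116–127, i.e. to AAATTGCCTAGA.
Its sequence written 5'→3' is the reverse complement: TCTAGGCAATTT.

5'-TCTAGGCAATTT-3'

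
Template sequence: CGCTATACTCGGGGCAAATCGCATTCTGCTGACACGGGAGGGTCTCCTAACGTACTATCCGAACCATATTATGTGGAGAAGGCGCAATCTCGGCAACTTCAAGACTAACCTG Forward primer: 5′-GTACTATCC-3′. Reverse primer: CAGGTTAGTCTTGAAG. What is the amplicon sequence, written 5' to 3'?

5'-GTACTATCCGAACCATATTATGTGGAGAAGGCGCAATCTCGGCAACTTCAAGACTAACCTG-3'

Forward primer GTACTATCC is found on the top strand at positions 52–60.
Reverse complement of the reverse primer: CTTCAAGACTAACCTG. This occurs on the top strand at positions 97–112.
The product is the template from position 52 through 112 (61 bp).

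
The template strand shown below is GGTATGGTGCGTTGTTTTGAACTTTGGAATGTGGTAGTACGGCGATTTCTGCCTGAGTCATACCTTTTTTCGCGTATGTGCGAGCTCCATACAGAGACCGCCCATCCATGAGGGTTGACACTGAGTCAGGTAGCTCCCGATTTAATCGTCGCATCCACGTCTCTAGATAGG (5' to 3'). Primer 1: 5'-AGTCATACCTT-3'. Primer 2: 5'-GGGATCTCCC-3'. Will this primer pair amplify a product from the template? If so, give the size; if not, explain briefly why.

No product — primer 2 has no binding site in the template.

Primer 2 (GGGATCTCCC) does not match the top strand, and its reverse complement GGGAGATCCC does not match either.
With no annealing site for primer 2, no amplification occurs.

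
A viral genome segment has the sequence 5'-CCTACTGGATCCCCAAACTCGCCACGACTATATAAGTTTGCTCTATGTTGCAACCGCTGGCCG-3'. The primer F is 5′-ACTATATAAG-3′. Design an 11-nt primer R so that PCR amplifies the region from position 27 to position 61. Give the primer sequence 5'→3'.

The product's 3' end on the top strand is position 61.
The reverse primer anneals to the top strand over positions 51–61, i.e. to CAACCGCTGGC.
Its sequence written 5'→3' is the reverse complement: GCCAGCGGTTG.

5'-GCCAGCGGTTG-3'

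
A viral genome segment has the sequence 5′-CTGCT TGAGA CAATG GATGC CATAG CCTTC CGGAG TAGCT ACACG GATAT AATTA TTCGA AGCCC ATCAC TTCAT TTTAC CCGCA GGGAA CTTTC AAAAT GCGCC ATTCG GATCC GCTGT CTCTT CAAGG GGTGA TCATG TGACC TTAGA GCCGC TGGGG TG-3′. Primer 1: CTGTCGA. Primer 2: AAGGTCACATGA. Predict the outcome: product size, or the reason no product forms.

No product — primer 1 has no binding site in the template.

Primer 1 (CTGTCGA) does not match the top strand, and its reverse complement TCGACAG does not match either.
With no annealing site for primer 1, no amplification occurs.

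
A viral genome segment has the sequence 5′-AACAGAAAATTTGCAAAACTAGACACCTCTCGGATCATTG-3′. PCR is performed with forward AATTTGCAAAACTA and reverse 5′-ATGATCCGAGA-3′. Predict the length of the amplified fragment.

Forward primer AATTTGCAAAACTA is found on the top strand at positions 8–21.
Reverse complement of the reverse primer: TCTCGGATCAT. This occurs on the top strand at positions 28–38.
Product length = (reverse-primer end) − (forward-primer start) + 1 = 38 − 8 + 1 = 31 bp.

31 bp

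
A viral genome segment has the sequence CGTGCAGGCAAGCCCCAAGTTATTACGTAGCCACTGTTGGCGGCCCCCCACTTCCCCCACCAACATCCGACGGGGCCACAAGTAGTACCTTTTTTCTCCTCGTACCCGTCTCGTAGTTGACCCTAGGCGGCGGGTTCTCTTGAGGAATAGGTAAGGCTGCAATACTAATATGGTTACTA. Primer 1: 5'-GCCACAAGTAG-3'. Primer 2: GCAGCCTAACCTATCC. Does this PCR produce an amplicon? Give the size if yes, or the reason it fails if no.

Primer 2 (GCAGCCTAACCTATCC) does not match the top strand, and its reverse complement GGATAGGTTAGGCTGC does not match either.
With no annealing site for primer 2, no amplification occurs.

No product — primer 2 has no binding site in the template.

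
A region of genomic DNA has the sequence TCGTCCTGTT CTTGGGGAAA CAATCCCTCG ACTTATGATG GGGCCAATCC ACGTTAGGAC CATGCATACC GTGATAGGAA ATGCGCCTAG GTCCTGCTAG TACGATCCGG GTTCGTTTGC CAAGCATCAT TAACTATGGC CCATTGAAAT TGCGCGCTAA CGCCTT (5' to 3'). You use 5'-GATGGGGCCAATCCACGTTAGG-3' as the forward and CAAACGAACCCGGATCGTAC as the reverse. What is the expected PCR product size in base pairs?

83 bp

Forward primer GATGGGGCCAATCCACGTTAGG is found on the top strand at positions 37–58.
The reverse primer's reverse complement is GTACGATCCGGGTTCGTTTG, which matches the template at positions 100–119.
The product runs from position 37 to position 119, so its length is 119 − 37 + 1 = 83 bp.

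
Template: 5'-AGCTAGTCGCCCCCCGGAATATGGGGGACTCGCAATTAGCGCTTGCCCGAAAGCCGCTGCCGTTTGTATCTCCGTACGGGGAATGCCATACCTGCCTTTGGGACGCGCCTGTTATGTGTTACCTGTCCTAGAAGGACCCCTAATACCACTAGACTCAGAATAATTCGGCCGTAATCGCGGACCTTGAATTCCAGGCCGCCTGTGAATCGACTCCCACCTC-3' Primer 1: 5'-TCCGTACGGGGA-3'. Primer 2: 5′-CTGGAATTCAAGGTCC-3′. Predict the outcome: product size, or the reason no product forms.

Primer 1 (TCCGTACGGGGA) matches the top strand at positions 71–82; it acts as a forward primer.
Primer 2's reverse complement is GGACCTTGAATTCCAG, matching the top strand at positions 179–194; it acts as a reverse primer.
The 3' ends face each other across positions 71–194, giving a 124 bp product.

Yes — a 124 bp product.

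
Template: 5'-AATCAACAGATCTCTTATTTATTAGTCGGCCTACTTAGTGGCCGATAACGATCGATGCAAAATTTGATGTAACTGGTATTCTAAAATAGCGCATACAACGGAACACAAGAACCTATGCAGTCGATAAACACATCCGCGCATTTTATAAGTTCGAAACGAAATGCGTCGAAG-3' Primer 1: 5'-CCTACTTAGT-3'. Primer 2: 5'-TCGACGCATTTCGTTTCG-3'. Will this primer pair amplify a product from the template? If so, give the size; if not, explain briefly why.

Primer 1 (CCTACTTAGT) matches the top strand at positions 30–39; it acts as a forward primer.
Primer 2's reverse complement is CGAAACGAAATGCGTCGA, matching the top strand at positions 152–169; it acts as a reverse primer.
The 3' ends face each other across positions 30–169, giving a 140 bp product.

Yes — a 140 bp product.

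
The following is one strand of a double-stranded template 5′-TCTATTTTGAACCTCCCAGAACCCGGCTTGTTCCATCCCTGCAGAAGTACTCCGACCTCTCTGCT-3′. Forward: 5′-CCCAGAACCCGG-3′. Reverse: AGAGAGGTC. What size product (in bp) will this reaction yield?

48 bp

The forward primer matches the template at positions 15–26.
The reverse primer's reverse complement is GACCTCTCT, which matches the template at positions 54–62.
Amplicon spans positions 15–62: 48 bp.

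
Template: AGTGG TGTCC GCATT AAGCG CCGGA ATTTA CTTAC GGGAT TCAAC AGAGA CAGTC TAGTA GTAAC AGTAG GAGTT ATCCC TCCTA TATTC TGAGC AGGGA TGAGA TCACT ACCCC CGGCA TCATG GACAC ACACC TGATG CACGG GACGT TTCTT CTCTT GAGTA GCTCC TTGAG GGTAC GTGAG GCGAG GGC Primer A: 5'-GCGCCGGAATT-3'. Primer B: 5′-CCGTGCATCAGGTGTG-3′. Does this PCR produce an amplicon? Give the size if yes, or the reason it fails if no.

Primer A (GCGCCGGAATT) matches the top strand at positions 18–28; it acts as a forward primer.
Primer B's reverse complement is CACACCTGATGCACGG, matching the top strand at positions 130–145; it acts as a reverse primer.
The 3' ends face each other across positions 18–145, giving a 128 bp product.

Yes — a 128 bp product.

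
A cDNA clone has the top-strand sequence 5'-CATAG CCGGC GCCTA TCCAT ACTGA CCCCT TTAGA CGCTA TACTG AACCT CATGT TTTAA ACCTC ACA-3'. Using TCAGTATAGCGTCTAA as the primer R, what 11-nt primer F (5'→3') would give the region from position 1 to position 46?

5'-CATAGCCGGCG-3'

The reverse primer's reverse complement TTAGACGCTATACTGA matches the template at positions 31–46; the product starts at position 1.
The forward primer is identical to the top strand over positions 1–11: CATAGCCGGCG.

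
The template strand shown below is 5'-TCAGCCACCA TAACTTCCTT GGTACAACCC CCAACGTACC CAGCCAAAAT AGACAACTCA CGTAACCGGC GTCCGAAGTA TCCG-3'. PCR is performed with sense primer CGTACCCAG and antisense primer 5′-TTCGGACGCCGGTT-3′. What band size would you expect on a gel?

The forward primer matches the template at positions 35–43.
Taking the reverse complement of TTCGGACGCCGGTT gives AACCGGCGTCCGAA, found at positions 64–77 on the template; the primer anneals here to the top strand with its 3' end pointing upstream.
The product runs from position 35 to position 77, so its length is 77 − 35 + 1 = 43 bp.

43 bp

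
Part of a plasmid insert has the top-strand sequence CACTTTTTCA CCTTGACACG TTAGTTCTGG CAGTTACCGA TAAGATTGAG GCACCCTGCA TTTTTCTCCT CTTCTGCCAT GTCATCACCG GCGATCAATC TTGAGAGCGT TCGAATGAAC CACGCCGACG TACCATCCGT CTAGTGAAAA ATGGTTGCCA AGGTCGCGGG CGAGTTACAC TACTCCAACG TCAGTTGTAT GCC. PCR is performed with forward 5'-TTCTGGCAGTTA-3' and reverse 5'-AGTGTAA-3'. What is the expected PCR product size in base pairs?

157 bp

Scanning the template, TTCTGGCAGTTA occurs at positions 25–36; this primer anneals to the bottom strand there with its 3' end pointing downstream.
Reverse complement of the reverse primer: TTACACT. This occurs on the top strand at positions 175–181.
Amplicon spans positions 25–181: 157 bp.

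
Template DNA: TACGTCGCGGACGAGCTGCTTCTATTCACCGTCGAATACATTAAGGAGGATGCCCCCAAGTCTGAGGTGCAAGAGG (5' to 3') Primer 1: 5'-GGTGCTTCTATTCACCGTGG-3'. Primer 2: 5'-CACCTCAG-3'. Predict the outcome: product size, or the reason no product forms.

Primer 1 (GGTGCTTCTATTCACCGTGG) does not match the top strand, and its reverse complement CCACGGTGAATAGAAGCACC does not match either.
With no annealing site for primer 1, no amplification occurs.

No product — primer 1 has no binding site in the template.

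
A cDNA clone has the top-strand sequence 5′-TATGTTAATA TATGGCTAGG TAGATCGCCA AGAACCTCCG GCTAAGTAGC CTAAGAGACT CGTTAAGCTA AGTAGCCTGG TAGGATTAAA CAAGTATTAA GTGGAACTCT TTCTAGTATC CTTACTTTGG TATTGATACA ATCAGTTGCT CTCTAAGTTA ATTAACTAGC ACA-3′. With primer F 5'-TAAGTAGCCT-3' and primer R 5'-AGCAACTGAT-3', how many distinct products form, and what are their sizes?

Two products: 108 bp, 82 bp

The forward primer TAAGTAGCCT matches the top strand at positions 43–52, 69–78.
The reverse primer's reverse complement is ATCAGTTGCT, matching at positions 141–150.
Each forward site pairs with the reverse site to give a product ending at position 150: sizes 108, 82 bp.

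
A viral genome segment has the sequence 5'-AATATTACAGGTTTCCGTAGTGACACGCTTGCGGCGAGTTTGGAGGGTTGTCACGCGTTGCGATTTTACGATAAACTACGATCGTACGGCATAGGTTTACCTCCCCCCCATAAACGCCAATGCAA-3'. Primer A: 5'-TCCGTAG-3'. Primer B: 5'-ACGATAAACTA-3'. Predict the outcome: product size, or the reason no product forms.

No product — both primers anneal to the same strand and extend in the same direction.

Primer A (TCCGTAG) matches the top strand at positions 14–20 (3' end points downstream).
Primer B (ACGATAAACTA) also matches the top strand directly, at positions 68–78 — its reverse complement TAGTTTATCGT is not present.
Both primers anneal to the bottom strand with 3' ends pointing the same way, so neither can prime synthesis back toward the other.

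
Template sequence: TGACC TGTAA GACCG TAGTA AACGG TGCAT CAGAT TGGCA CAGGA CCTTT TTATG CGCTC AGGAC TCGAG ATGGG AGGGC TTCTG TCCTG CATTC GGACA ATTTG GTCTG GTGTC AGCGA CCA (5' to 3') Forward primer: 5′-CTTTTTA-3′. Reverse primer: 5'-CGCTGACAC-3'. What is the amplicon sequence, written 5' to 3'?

Scanning the template, CTTTTTA occurs at positions 47–53; this primer anneals to the bottom strand there with its 3' end pointing downstream.
The reverse primer's reverse complement is GTGTCAGCG, which matches the template at positions 111–119.
The product is the template from position 47 through 119 (73 bp).

5'-CTTTTTATGCGCTCAGGACTCGAGATGGGAGGGCTTCTGTCCTGCATTCGGACAATTTGGTCTGGTGTCAGCG-3'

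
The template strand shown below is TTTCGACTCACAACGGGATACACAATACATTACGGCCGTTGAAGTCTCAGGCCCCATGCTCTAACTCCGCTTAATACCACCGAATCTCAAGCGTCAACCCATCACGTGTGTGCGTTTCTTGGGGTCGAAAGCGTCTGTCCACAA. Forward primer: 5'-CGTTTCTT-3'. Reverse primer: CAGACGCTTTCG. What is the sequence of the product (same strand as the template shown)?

Forward primer CGTTTCTT is found on the top strand at positions 113–120.
The reverse primer's reverse complement is CGAAAGCGTCTG, which matches the template at positions 126–137.
The product is the template from position 113 through 137 (25 bp).

5'-CGTTTCTTGGGGTCGAAAGCGTCTG-3'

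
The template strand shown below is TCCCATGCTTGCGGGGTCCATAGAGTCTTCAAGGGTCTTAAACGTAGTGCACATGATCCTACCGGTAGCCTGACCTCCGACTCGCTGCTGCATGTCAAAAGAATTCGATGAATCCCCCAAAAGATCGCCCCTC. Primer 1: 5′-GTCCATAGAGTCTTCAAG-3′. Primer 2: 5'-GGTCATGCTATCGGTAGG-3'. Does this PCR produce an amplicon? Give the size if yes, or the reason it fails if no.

Primer 2 (GGTCATGCTATCGGTAGG) does not match the top strand, and its reverse complement CCTACCGATAGCATGACC does not match either.
With no annealing site for primer 2, no amplification occurs.

No product — primer 2 has no binding site in the template.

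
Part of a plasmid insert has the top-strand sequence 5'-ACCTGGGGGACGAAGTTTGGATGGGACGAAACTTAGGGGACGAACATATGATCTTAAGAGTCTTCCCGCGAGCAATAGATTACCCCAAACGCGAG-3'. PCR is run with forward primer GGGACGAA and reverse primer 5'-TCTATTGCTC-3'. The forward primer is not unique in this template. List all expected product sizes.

The forward primer GGGACGAA matches the top strand at positions 7–14, 23–30, 37–44.
The reverse primer's reverse complement is GAGCAATAGA, matching at positions 70–79.
Each forward site pairs with the reverse site to give a product ending at position 79: sizes 73, 57, 43 bp.

73 bp, 57 bp, 43 bp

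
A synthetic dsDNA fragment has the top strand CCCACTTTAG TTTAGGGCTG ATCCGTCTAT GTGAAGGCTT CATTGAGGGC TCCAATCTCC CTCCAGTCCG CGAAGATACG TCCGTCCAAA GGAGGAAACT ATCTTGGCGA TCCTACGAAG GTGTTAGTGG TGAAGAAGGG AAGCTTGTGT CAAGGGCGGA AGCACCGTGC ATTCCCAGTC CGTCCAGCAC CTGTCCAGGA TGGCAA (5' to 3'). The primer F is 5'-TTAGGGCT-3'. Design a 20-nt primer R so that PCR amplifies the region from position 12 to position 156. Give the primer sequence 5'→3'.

The product's 3' end on the top strand is position 156.
The reverse primer anneals to the top strand over positions 137–156, i.e. to AGGGAAGCTTGTGTCAAGGG.
Its sequence written 5'→3' is the reverse complement: CCCTTGACACAAGCTTCCCT.

5'-CCCTTGACACAAGCTTCCCT-3'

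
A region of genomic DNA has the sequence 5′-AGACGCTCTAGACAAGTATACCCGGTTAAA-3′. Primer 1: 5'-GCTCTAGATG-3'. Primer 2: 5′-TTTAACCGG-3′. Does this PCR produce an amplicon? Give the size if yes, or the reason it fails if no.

Primer 1 (GCTCTAGATG) does not match the top strand, and its reverse complement CATCTAGAGC does not match either.
With no annealing site for primer 1, no amplification occurs.

No product — primer 1 has no binding site in the template.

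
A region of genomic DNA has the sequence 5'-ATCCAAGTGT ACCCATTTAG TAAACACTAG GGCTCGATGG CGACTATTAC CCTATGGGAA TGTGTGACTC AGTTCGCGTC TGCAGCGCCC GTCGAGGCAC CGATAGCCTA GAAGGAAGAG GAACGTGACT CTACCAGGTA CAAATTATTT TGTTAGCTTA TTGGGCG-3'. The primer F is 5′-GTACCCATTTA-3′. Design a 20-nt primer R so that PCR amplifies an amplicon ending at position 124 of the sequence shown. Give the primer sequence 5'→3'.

The forward primer binds at positions 9–19; the product's 3' end on the top strand is position 124.
The reverse primer anneals to the top strand over positions 105–124, i.e. to AGCCTAGAAGGAAGAGGAAC.
Its sequence written 5'→3' is the reverse complement: GTTCCTCTTCCTTCTAGGCT.

5'-GTTCCTCTTCCTTCTAGGCT-3'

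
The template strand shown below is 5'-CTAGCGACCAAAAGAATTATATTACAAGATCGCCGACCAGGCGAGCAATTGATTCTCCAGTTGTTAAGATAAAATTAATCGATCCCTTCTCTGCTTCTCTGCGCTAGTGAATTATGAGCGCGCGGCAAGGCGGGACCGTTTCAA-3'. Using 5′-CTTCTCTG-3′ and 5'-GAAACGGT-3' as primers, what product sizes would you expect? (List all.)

The forward primer CTTCTCTG matches the top strand at positions 86–93, 94–101.
The reverse primer's reverse complement is ACCGTTTC, matching at positions 135–142.
Each forward site pairs with the reverse site to give a product ending at position 142: sizes 57, 49 bp.

57 bp, 49 bp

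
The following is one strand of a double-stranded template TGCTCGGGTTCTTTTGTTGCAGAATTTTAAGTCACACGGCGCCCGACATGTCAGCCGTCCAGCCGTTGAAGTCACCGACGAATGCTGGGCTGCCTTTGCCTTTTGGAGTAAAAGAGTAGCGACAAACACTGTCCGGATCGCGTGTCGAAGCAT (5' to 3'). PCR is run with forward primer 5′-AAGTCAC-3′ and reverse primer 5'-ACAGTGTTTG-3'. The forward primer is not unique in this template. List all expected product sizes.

104 bp, 64 bp

The forward primer AAGTCAC matches the top strand at positions 29–35, 69–75.
The reverse primer's reverse complement is CAAACACTGT, matching at positions 123–132.
Each forward site pairs with the reverse site to give a product ending at position 132: sizes 104, 64 bp.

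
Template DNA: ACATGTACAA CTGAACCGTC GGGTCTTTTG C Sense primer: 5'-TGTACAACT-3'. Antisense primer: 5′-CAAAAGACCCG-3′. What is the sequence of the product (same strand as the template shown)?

5'-TGTACAACTGAACCGTCGGGTCTTTTG-3'

Forward primer TGTACAACT is found on the top strand at positions 4–12.
Reverse complement of the reverse primer: CGGGTCTTTTG. This occurs on the top strand at positions 20–30.
The product is the template from position 4 through 30 (27 bp).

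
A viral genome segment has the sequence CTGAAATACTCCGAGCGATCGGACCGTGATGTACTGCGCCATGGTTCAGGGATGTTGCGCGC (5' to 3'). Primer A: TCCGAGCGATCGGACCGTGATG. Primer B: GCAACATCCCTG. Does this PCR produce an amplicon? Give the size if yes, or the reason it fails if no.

Yes — a 49 bp product.

Primer A (TCCGAGCGATCGGACCGTGATG) matches the top strand at positions 10–31; it acts as a forward primer.
Primer B's reverse complement is CAGGGATGTTGC, matching the top strand at positions 47–58; it acts as a reverse primer.
The 3' ends face each other across positions 10–58, giving a 49 bp product.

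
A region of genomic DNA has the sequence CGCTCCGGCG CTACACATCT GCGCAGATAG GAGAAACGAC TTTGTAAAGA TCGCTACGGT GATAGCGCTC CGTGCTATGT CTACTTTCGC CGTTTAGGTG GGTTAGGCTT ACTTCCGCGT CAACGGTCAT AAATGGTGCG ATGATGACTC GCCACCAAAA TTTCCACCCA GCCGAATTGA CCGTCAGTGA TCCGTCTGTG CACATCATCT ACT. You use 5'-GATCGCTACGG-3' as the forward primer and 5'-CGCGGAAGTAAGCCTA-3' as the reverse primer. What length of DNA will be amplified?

71 bp

The forward primer matches the template at positions 49–59.
Taking the reverse complement of CGCGGAAGTAAGCCTA gives TAGGCTTACTTCCGCG, found at positions 104–119 on the template; the primer anneals here to the top strand with its 3' end pointing upstream.
The product runs from position 49 to position 119, so its length is 119 − 49 + 1 = 71 bp.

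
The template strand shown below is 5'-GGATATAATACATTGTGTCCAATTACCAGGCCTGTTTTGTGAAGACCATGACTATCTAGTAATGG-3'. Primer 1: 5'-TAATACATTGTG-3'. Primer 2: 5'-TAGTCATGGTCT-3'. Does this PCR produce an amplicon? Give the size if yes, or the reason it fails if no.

Primer 1 (TAATACATTGTG) matches the top strand at positions 6–17; it acts as a forward primer.
Primer 2's reverse complement is AGACCATGACTA, matching the top strand at positions 43–54; it acts as a reverse primer.
The 3' ends face each other across positions 6–54, giving a 49 bp product.

Yes — a 49 bp product.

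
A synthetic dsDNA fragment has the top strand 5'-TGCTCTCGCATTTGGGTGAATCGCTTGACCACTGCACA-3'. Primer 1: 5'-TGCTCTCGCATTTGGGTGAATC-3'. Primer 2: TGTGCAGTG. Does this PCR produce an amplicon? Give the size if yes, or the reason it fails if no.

Yes — a 38 bp product.

Primer 1 (TGCTCTCGCATTTGGGTGAATC) matches the top strand at positions 1–22; it acts as a forward primer.
Primer 2's reverse complement is CACTGCACA, matching the top strand at positions 30–38; it acts as a reverse primer.
The 3' ends face each other across positions 1–38, giving a 38 bp product.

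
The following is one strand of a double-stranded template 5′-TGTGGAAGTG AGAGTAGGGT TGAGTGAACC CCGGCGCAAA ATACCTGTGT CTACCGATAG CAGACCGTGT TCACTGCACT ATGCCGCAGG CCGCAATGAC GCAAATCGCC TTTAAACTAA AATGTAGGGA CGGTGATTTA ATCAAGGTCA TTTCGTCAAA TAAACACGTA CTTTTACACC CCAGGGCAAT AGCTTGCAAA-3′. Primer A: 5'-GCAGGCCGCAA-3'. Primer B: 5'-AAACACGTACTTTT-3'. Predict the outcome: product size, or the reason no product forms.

Primer A (GCAGGCCGCAA) matches the top strand at positions 86–96 (3' end points downstream).
Primer B (AAACACGTACTTTT) also matches the top strand directly, at positions 162–175 — its reverse complement AAAAGTACGTGTTT is not present.
Both primers anneal to the bottom strand with 3' ends pointing the same way, so neither can prime synthesis back toward the other.

No product — both primers anneal to the same strand and extend in the same direction.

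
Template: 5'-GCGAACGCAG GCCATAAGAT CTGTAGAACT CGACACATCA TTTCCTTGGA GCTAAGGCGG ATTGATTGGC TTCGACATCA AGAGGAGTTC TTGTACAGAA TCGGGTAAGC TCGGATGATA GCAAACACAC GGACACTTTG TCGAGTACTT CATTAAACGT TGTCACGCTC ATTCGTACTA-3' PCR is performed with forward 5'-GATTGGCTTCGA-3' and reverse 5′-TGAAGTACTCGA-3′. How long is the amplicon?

89 bp

Scanning the template, GATTGGCTTCGA occurs at positions 64–75; this primer anneals to the bottom strand there with its 3' end pointing downstream.
Reverse complement of the reverse primer: TCGAGTACTTCA. This occurs on the top strand at positions 141–152.
Amplicon spans positions 64–152: 89 bp.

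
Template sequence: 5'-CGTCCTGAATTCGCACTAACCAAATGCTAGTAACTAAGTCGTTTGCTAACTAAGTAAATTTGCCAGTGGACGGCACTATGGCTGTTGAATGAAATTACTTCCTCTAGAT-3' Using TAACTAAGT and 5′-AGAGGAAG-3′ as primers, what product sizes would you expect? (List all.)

75 bp, 59 bp

The forward primer TAACTAAGT matches the top strand at positions 31–39, 47–55.
The reverse primer's reverse complement is CTTCCTCT, matching at positions 98–105.
Each forward site pairs with the reverse site to give a product ending at position 105: sizes 75, 59 bp.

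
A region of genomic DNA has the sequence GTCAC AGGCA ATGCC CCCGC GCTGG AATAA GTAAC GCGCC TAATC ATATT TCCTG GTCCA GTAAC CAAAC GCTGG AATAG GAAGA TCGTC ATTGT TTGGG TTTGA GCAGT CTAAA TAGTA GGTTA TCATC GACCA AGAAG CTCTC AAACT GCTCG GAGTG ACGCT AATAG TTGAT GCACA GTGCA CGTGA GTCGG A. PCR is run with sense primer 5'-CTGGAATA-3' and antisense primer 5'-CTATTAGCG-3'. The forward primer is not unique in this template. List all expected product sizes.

The forward primer CTGGAATA matches the top strand at positions 22–29, 72–79.
The reverse primer's reverse complement is CGCTAATAG, matching at positions 162–170.
Each forward site pairs with the reverse site to give a product ending at position 170: sizes 149, 99 bp.

149 bp, 99 bp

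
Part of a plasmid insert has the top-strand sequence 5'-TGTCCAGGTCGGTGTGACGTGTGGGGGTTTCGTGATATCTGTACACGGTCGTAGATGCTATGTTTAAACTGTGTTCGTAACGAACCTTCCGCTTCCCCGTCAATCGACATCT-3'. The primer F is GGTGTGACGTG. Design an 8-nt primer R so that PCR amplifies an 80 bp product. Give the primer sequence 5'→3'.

The forward primer binds at positions 11–21, so an 80 bp product ends at position 11 + 80 − 1 = 90.
The reverse primer anneals to the top strand over positions 83–90, i.e. to AACCTTCC.
Its sequence written 5'→3' is the reverse complement: GGAAGGTT.

5'-GGAAGGTT-3'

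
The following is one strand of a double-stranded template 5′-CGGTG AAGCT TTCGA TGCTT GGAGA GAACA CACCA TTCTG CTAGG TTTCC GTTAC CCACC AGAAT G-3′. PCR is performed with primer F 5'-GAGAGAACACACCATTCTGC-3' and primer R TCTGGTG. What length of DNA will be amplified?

42 bp

Forward primer GAGAGAACACACCATTCTGC is found on the top strand at positions 22–41.
The reverse primer's reverse complement is CACCAGA, which matches the template at positions 57–63.
Amplicon spans positions 22–63: 42 bp.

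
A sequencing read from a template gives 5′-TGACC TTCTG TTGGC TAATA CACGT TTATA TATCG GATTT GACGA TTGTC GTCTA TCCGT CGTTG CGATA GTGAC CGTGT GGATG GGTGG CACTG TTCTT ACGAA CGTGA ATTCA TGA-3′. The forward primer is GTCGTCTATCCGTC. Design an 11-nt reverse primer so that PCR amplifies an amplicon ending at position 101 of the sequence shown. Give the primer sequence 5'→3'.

5'-TAAGAACAGTG-3'

The forward primer binds at positions 48–61; the product's 3' end on the top strand is position 101.
The reverse primer anneals to the top strand over positions 91–101, i.e. to CACTGTTCTTA.
Its sequence written 5'→3' is the reverse complement: TAAGAACAGTG.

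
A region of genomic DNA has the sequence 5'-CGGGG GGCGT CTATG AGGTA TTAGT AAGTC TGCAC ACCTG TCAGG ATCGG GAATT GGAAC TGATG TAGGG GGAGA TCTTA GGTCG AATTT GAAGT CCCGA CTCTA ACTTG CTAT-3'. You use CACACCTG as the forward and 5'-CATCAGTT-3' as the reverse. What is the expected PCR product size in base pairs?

Forward primer CACACCTG is found on the top strand at positions 33–40.
Reverse complement of the reverse primer: AACTGATG. This occurs on the top strand at positions 58–65.
Product length = (reverse-primer end) − (forward-primer start) + 1 = 65 − 33 + 1 = 33 bp.

33 bp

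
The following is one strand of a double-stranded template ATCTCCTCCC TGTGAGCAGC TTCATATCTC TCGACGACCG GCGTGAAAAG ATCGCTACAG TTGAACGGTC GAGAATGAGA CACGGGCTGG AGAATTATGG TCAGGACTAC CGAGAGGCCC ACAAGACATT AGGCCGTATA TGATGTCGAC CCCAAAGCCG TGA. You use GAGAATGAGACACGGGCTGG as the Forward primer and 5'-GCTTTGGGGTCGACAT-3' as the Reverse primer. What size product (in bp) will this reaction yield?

88 bp

Forward primer GAGAATGAGACACGGGCTGG is found on the top strand at positions 71–90.
Reverse complement of the reverse primer: ATGTCGACCCCAAAGC. This occurs on the top strand at positions 143–158.
Product length = (reverse-primer end) − (forward-primer start) + 1 = 158 − 71 + 1 = 88 bp.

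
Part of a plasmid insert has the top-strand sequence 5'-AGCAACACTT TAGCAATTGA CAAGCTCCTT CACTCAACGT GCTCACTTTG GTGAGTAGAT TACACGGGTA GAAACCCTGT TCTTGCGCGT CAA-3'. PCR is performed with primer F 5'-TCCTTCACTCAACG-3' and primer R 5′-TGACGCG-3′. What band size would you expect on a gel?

Forward primer TCCTTCACTCAACG is found on the top strand at positions 26–39.
Taking the reverse complement of TGACGCG gives CGCGTCA, found at positions 86–92 on the template; the primer anneals here to the top strand with its 3' end pointing upstream.
Amplicon spans positions 26–92: 67 bp.

67 bp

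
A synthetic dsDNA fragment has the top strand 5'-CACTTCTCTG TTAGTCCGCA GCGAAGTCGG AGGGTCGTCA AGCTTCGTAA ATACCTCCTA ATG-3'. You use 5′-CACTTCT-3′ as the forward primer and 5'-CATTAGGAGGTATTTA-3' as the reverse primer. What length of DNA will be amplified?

63 bp

Forward primer CACTTCT is found on the top strand at positions 1–7.
Taking the reverse complement of CATTAGGAGGTATTTA gives TAAATACCTCCTAATG, found at positions 48–63 on the template; the primer anneals here to the top strand with its 3' end pointing upstream.
Product length = (reverse-primer end) − (forward-primer start) + 1 = 63 − 1 + 1 = 63 bp.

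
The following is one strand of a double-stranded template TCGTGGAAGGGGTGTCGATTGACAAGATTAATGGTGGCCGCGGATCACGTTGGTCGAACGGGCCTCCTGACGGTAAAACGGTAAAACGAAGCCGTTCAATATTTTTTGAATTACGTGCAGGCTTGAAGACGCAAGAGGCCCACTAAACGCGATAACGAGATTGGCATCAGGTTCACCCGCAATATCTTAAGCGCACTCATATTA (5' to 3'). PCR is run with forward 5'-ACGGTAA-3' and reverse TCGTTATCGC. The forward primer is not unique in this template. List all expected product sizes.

The forward primer ACGGTAA matches the top strand at positions 70–76, 78–84.
The reverse primer's reverse complement is GCGATAACGA, matching at positions 149–158.
Each forward site pairs with the reverse site to give a product ending at position 158: sizes 89, 81 bp.

89 bp, 81 bp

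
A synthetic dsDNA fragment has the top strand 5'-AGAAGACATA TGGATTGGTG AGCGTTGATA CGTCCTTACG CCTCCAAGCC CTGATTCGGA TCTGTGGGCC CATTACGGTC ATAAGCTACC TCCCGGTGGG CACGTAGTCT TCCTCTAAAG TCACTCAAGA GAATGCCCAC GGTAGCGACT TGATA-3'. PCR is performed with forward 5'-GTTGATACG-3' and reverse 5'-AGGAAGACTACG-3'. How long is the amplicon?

Forward primer GTTGATACG is found on the top strand at positions 24–32.
The reverse primer's reverse complement is CGTAGTCTTCCT, which matches the template at positions 103–114.
The product runs from position 24 to position 114, so its length is 114 − 24 + 1 = 91 bp.

91 bp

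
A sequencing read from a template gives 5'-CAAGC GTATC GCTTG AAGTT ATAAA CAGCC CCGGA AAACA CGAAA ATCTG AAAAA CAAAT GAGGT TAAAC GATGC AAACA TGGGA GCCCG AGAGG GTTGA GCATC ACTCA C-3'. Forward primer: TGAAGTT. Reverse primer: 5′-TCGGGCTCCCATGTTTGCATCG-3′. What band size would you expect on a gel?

The forward primer matches the template at positions 14–20.
Taking the reverse complement of TCGGGCTCCCATGTTTGCATCG gives CGATGCAAACATGGGAGCCCGA, found at positions 70–91 on the template; the primer anneals here to the top strand with its 3' end pointing upstream.
The product runs from position 14 to position 91, so its length is 91 − 14 + 1 = 78 bp.

78 bp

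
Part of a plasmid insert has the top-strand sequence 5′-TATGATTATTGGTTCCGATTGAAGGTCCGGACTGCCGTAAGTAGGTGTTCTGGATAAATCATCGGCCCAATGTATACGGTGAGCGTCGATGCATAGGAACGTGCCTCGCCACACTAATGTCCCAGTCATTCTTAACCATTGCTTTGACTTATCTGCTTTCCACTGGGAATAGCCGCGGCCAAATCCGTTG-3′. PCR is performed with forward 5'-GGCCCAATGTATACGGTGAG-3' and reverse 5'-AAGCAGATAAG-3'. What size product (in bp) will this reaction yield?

95 bp

Scanning the template, GGCCCAATGTATACGGTGAG occurs at positions 64–83; this primer anneals to the bottom strand there with its 3' end pointing downstream.
The reverse primer's reverse complement is CTTATCTGCTT, which matches the template at positions 148–158.
The product runs from position 64 to position 158, so its length is 158 − 64 + 1 = 95 bp.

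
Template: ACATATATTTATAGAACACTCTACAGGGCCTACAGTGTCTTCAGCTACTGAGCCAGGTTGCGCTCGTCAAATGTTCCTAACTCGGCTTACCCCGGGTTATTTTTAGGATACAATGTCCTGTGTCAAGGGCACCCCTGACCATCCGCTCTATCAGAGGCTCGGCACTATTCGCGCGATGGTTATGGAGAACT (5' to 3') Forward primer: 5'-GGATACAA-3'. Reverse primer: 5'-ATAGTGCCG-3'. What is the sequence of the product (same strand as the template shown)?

5'-GGATACAATGTCCTGTGTCAAGGGCACCCCTGACCATCCGCTCTATCAGAGGCTCGGCACTAT-3'

Scanning the template, GGATACAA occurs at positions 106–113; this primer anneals to the bottom strand there with its 3' end pointing downstream.
Reverse complement of the reverse primer: CGGCACTAT. This occurs on the top strand at positions 160–168.
The product is the template from position 106 through 168 (63 bp).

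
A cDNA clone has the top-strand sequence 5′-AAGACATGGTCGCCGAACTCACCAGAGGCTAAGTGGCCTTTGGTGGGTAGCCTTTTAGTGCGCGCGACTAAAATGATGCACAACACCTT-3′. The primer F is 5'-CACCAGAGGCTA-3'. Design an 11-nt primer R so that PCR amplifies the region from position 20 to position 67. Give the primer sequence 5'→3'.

The product's 3' end on the top strand is position 67.
The reverse primer anneals to the top strand over positions 57–67, i.e. to AGTGCGCGCGA.
Its sequence written 5'→3' is the reverse complement: TCGCGCGCACT.

5'-TCGCGCGCACT-3'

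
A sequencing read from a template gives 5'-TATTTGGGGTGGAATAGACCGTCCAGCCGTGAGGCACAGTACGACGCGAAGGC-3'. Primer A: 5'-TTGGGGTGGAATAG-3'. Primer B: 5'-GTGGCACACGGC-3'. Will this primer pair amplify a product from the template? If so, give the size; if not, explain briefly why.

No product — primer B has no binding site in the template.

Primer B (GTGGCACACGGC) does not match the top strand, and its reverse complement GCCGTGTGCCAC does not match either.
With no annealing site for primer B, no amplification occurs.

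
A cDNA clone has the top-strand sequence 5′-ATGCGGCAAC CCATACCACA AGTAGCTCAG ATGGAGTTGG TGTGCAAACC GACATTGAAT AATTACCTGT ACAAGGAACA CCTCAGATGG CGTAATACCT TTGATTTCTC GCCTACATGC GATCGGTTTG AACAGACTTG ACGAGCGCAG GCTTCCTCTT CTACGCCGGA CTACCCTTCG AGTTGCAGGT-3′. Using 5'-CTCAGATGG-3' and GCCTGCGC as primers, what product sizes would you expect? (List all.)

127 bp, 71 bp

The forward primer CTCAGATGG matches the top strand at positions 26–34, 82–90.
The reverse primer's reverse complement is GCGCAGGC, matching at positions 145–152.
Each forward site pairs with the reverse site to give a product ending at position 152: sizes 127, 71 bp.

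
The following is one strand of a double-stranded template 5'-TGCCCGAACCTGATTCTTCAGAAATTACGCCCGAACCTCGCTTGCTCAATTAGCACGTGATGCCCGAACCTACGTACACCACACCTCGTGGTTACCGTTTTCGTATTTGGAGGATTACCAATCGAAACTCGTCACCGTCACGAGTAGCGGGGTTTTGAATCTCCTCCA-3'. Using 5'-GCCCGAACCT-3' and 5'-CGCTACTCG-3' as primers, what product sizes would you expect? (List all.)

148 bp, 121 bp, 88 bp

The forward primer GCCCGAACCT matches the top strand at positions 2–11, 29–38, 62–71.
The reverse primer's reverse complement is CGAGTAGCG, matching at positions 141–149.
Each forward site pairs with the reverse site to give a product ending at position 149: sizes 148, 121, 88 bp.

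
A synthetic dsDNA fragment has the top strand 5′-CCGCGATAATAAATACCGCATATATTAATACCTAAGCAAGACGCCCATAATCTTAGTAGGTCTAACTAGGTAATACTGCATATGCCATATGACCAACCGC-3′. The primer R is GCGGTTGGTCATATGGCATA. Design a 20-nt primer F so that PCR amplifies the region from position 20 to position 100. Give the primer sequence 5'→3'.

5'-ATATATTAATACCTAAGCAA-3'

The reverse primer's reverse complement TATGCCATATGACCAACCGC matches the template at positions 81–100; the product starts at position 20.
The forward primer is identical to the top strand over positions 20–39: ATATATTAATACCTAAGCAA.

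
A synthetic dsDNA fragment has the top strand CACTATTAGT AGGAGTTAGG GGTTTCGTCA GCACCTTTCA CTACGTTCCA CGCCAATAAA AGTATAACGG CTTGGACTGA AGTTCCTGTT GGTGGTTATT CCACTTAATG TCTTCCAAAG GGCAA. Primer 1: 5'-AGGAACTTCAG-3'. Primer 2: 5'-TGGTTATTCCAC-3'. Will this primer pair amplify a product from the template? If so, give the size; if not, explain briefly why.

Primer 1 (AGGAACTTCAG) has reverse complement CTGAAGTTCCT, which matches the top strand at positions 77–87; primer 1 anneals to the top strand there with its 3' end pointing upstream toward position 77.
Primer 2 (TGGTTATTCCAC) matches the top strand directly at positions 93–104; it anneals to the bottom strand with its 3' end pointing downstream toward position 104.
The 3' ends diverge (primer 1 extends toward position 1, primer 2 toward position 125), so the primers never converge on a shared product.

No product — the primers' 3' ends point away from each other.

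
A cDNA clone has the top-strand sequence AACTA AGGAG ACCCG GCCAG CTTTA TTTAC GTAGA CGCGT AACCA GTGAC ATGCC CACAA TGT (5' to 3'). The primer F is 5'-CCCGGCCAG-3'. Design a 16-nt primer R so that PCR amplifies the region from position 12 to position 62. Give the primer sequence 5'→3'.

The product's 3' end on the top strand is position 62.
The reverse primer anneals to the top strand over positions 47–62, i.e. to TGACATGCCCACAATG.
Its sequence written 5'→3' is the reverse complement: CATTGTGGGCATGTCA.

5'-CATTGTGGGCATGTCA-3'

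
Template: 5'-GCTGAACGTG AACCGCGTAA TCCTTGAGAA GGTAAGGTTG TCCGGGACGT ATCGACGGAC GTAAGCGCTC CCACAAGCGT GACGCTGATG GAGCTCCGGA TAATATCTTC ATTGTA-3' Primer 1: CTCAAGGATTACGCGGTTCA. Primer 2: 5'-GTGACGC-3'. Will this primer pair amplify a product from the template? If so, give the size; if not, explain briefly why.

No product — the primers' 3' ends point away from each other.

Primer 1 (CTCAAGGATTACGCGGTTCA) has reverse complement TGAACCGCGTAATCCTTGAG, which matches the top strand at positions 9–28; primer 1 anneals to the top strand there with its 3' end pointing upstream toward position 9.
Primer 2 (GTGACGC) matches the top strand directly at positions 79–85; it anneals to the bottom strand with its 3' end pointing downstream toward position 85.
The 3' ends diverge (primer 1 extends toward position 1, primer 2 toward position 116), so the primers never converge on a shared product.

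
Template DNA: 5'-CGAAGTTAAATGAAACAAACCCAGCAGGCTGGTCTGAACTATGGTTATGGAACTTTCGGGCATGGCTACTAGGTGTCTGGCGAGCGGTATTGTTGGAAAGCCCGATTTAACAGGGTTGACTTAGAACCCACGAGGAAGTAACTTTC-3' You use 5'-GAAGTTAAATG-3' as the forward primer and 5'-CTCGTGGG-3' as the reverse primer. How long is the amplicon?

The forward primer matches the template at positions 2–12.
Taking the reverse complement of CTCGTGGG gives CCCACGAG, found at positions 127–134 on the template; the primer anneals here to the top strand with its 3' end pointing upstream.
The product runs from position 2 to position 134, so its length is 134 − 2 + 1 = 133 bp.

133 bp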